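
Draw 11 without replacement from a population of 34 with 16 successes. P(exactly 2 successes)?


P(X=2) = C(16,2)*C(18,9) / C(34,11)
= 120*48620 / 286097760
= 5834400/286097760 = 55/2697

55/2697


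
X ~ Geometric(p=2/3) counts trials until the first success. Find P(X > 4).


P(X > 4) = P(first 4 trials all fail) = (1-p)^4 = (1/3)^4 = 1/81

1/81


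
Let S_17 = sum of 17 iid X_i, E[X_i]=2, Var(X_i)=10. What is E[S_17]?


E[S_n] = n*E[X_1] = 17*2 = 34

34


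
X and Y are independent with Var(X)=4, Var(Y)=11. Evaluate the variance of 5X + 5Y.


Independence => Cov(X,Y)=0
Var(5X + 5Y) = 5^2*Var(X) + 5^2*Var(Y)
= 25*4 + 25*11 = 375

375


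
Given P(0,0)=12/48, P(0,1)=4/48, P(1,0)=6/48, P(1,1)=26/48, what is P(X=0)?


P(X=0) = P(0,0)+P(0,1) = 12/48 + 4/48 = 16/48 = 1/3

1/3


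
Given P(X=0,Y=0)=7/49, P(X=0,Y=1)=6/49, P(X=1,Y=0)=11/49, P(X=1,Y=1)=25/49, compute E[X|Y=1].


P(Y=1) = 31/49
E[X|Y=1] = (0*6 + 1*25)/31 = 25/31

25/31


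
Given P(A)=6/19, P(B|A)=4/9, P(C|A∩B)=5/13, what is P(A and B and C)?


P(A∩B∩C) = P(A) * P(B|A) * P(C|A∩B)
= 6/19 * 4/9 * 5/13
= 8/57 * 5/13 = 40/741

40/741


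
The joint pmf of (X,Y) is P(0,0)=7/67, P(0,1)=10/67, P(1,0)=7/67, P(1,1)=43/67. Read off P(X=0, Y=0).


Read from table: P(X=0, Y=0) = 7/67

7/67


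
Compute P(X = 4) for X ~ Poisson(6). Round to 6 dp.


P(X=4) = e^(-6) * 6^4 / 4!
≈ 0.002478752177 * 1296 / 24
≈ 0.133853

0.133853


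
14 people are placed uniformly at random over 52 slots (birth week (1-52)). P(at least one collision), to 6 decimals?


P(all different) = prod((52-i)/52 for i=0..13) = 0.145909
P(at least one match) = 1 - 0.145909 = 0.854091

0.854091


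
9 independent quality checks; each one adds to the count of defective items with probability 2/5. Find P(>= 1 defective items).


P(at least one) = 1 - P(none)
P(none) = (1 - 2/5)^9 = (3/5)^9 = 19683/1953125
P(at least one) = 1 - 19683/1953125 = 1933442/1953125

1933442/1953125


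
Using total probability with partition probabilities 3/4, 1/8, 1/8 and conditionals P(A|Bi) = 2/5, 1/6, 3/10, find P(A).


P(A) = P(A|B1)P(B1) + P(A|B2)P(B2) + P(A|B3)P(B3)
= 2/5*3/4 + 1/6*1/8 + 3/10*1/8
= 3/10 + 1/48 + 3/80 = 43/120

43/120


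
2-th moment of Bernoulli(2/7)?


For Bernoulli: X in {0,1}
E[X^2] = 0^2*(1-2/7) + 1^2*2/7 = 2/7

2/7


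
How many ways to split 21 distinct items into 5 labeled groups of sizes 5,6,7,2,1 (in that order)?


21! = 51090942171709440000
Denominator: 5!=120 * 6!=720 * 7!=5040 * 2!=2 * 1!=1
Coefficient = 51090942171709440000 / 870912000 = 58663725120

58663725120


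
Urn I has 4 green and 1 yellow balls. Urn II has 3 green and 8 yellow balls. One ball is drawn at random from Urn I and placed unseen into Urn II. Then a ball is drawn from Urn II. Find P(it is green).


P(transfer green) = 4/5; P(transfer yellow) = 1/5
If green transferred: Urn II has 4 green of 12, so P(green|green moved) = 1/3
If yellow transferred: Urn II has 3 green of 12, so P(green|yellow moved) = 1/4
By total probability: P(green) = 4/5*1/3 + 1/5*1/4 = 19/60

19/60


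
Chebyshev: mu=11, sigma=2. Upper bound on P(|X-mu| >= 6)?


k = 6/2 = 3
Chebyshev: P(|X-mu| >= k*sigma) <= 1/k^2 = 1/3^2 = 1/9

1/9


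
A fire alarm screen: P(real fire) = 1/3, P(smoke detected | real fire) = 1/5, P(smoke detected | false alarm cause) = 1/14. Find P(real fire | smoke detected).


P(A) = P(A|B)P(B) + P(A|B')P(B') = 1/5*1/3 + 1/14*2/3 = 4/35
P(B|A) = P(A|B)P(B)/P(A) = (1/15)/(4/35) = 7/12

7/12


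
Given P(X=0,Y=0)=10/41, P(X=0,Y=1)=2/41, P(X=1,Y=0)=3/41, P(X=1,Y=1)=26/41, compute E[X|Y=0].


P(Y=0) = 13/41
E[X|Y=0] = (0*10 + 1*3)/13 = 3/13

3/13


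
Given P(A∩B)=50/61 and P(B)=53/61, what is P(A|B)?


P(A|B) = P(A∩B)/P(B) = (50/61)/(53/61) = 50/53

50/53


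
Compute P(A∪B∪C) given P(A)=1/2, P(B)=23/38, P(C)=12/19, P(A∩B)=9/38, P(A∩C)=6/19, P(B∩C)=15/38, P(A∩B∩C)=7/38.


P(A∪B∪C) = P(A)+P(B)+P(C) - P(AB)-P(AC)-P(BC) + P(ABC)
= 1/2+23/38+12/19 - 9/38-6/19-15/38 + 7/38
= 37/38

37/38


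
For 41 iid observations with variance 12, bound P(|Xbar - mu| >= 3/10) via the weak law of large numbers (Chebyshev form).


Var(Xbar) = Var(X)/n = 12/41
Chebyshev: P(|Xbar-mu| >= 3/10) <= Var(Xbar)/(3/10)^2 = (12/41)/(9/100) = 400/123
Bound exceeds 1, so trivial bound: 1

1


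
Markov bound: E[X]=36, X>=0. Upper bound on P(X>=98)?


Markov: P(X >= a) <= E[X]/a
P(X >= 98) <= 36/98 = 18/49

18/49


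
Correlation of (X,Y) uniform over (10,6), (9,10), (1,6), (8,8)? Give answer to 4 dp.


Cov(X,Y) = 2.5000, Var(X) = 12.5000, Var(Y) = 2.7500
rho = Cov/(sqrt(VarX)*sqrt(VarY)) = 0.4264

0.4264


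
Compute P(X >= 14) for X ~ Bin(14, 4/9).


P(X>=14) = P(X=14)
= 268435456/22876792454961
= 268435456/22876792454961

268435456/22876792454961


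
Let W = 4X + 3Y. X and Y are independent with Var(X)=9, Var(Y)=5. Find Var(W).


Independence => Cov(X,Y)=0
Var(4X + 3Y) = 4^2*Var(X) + 3^2*Var(Y)
= 16*9 + 9*5 = 189

189


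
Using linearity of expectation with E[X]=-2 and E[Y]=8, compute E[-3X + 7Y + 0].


E[-3X + 7Y + 0] = -3*E[X] + 7*E[Y] + 0
= (-3)*(-2) + (7)*(8) + (0)
= 6 + 56 + 0 = 62

62


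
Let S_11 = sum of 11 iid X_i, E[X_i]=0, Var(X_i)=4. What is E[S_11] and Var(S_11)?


E[S_n] = n*mu = 11*0 = 0
Var(S_n) = n*sigma^2 = 11*4 = 44

E[S_11]=0, Var(S_11)=44


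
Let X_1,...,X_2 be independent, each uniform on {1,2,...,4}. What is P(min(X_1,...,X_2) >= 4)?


P(min >= 4) = P(all X_i >= 4) = (P(X_1 >= 4))^2
= (1/4)^2 = 1/16

1/16


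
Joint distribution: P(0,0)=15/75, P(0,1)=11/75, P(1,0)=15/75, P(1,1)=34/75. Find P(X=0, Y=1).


Read from table: P(X=0, Y=1) = 11/75

11/75


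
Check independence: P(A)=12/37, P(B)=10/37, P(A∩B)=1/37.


P(A)*P(B) = 12/37*10/37 = 120/1369
P(A∩B) = 1/37 != 120/1369, so not independent

No, A and B are not independent


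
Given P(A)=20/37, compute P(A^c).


P(A') = 1 - P(A) = 1 - 20/37 = 17/37

17/37


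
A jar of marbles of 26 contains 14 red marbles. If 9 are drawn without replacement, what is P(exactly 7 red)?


P(X=7) = C(14,7)*C(12,2) / C(26,9)
= 3432*66 / 3124550
= 226512/3124550 = 792/10925

792/10925


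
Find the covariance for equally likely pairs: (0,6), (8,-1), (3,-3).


E[X]=11/3, E[Y]=2/3, E[XY]=-17/3
Cov(X,Y) = E[XY] - E[X]E[Y] = -17/3 - 11/3*2/3 = -73/9

-73/9


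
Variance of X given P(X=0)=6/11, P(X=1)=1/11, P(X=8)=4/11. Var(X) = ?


E[X] = 3, E[X^2] = 257/11
Var(X) = E[X^2] - (E[X])^2 = 257/11 - (3)^2 = 158/11

158/11


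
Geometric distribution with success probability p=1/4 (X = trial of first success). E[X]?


For geometric (trials until first success), E[X] = 1/p = 1/(1/4) = 4

4


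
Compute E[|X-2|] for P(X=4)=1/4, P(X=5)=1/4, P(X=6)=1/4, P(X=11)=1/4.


E[|X-2|] = sum(g(x)*P(x))
= 2*1/4 + 3*1/4 + 4*1/4 + 9*1/4
= 9/2

9/2


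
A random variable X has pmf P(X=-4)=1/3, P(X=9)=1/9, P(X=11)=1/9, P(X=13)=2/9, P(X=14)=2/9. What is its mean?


E[X] = sum(x * P(x))
= -4*1/3 + 9*1/9 + 11*1/9 + 13*2/9 + 14*2/9
= 62/9

62/9


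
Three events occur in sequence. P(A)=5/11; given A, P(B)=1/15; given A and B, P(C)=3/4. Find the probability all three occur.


P(A∩B∩C) = P(A) * P(B|A) * P(C|A∩B)
= 5/11 * 1/15 * 3/4
= 1/33 * 3/4 = 1/44

1/44


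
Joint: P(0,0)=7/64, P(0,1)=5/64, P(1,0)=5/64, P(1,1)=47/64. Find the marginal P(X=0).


P(X=0) = P(0,0)+P(0,1) = 7/64 + 5/64 = 12/64 = 3/16

3/16


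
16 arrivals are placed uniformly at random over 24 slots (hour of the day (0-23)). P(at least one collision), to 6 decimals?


P(all different) = prod((24-i)/24 for i=0..15) = 0.001270
P(at least one match) = 1 - 0.001270 = 0.998730

0.998730


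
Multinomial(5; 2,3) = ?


5! = 120
Denominator: 2!=2 * 3!=6
Coefficient = 120 / 12 = 10

10


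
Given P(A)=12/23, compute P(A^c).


P(A') = 1 - P(A) = 1 - 12/23 = 11/23

11/23


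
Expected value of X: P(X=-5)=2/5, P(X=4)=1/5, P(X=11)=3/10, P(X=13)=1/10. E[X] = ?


E[X] = sum(x * P(x))
= -5*2/5 + 4*1/5 + 11*3/10 + 13*1/10
= 17/5

17/5


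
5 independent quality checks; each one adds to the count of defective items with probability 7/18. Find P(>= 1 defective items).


P(at least one) = 1 - P(none)
P(none) = (1 - 7/18)^5 = (11/18)^5 = 161051/1889568
P(at least one) = 1 - 161051/1889568 = 1728517/1889568

1728517/1889568


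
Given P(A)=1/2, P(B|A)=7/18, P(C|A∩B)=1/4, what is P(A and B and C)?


P(A∩B∩C) = P(A) * P(B|A) * P(C|A∩B)
= 1/2 * 7/18 * 1/4
= 7/36 * 1/4 = 7/144

7/144


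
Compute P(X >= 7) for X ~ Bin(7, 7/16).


P(X>=7) = P(X=7)
= 823543/268435456
= 823543/268435456

823543/268435456


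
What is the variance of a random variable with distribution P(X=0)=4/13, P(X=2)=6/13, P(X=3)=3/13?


E[X] = 21/13, E[X^2] = 51/13
Var(X) = E[X^2] - (E[X])^2 = 51/13 - (21/13)^2 = 222/169

222/169


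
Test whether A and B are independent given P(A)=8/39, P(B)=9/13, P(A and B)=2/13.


P(A)*P(B) = 8/39*9/13 = 24/169
P(A∩B) = 2/13 != 24/169, so not independent

No, A and B are not independent


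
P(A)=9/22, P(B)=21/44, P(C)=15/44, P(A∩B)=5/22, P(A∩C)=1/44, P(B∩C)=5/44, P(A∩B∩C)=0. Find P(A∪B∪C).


P(A∪B∪C) = P(A)+P(B)+P(C) - P(AB)-P(AC)-P(BC) + P(ABC)
= 9/22+21/44+15/44 - 5/22-1/44-5/44 + 0
= 19/22

19/22


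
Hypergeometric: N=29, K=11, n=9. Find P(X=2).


P(X=2) = C(11,2)*C(18,7) / C(29,9)
= 55*31824 / 10015005
= 1750320/10015005 = 816/4669

816/4669


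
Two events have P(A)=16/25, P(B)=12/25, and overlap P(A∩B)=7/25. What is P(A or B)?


P(A∪B) = P(A) + P(B) - P(A∩B)
= 16/25 + 12/25 - 7/25 = 21/25

21/25


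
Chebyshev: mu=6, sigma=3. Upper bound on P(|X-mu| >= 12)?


k = 12/3 = 4
Chebyshev: P(|X-mu| >= k*sigma) <= 1/k^2 = 1/4^2 = 1/16

1/16


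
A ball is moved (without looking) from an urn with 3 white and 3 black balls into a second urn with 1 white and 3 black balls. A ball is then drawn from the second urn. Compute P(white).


P(transfer white) = 3/6 = 1/2; P(transfer black) = 1/2
If white transferred: Urn II has 2 white of 5, so P(white|white moved) = 2/5
If black transferred: Urn II has 1 white of 5, so P(white|black moved) = 1/5
By total probability: P(white) = 1/2*2/5 + 1/2*1/5 = 3/10

3/10


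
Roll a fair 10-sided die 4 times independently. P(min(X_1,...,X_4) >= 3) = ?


P(min >= 3) = P(all X_i >= 3) = (P(X_1 >= 3))^4
= (8/10)^4 = (4/5)^4 = 256/625

256/625


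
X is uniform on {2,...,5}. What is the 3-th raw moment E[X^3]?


E[X^3] = (1/4) * sum(x^3 for x=2..5)
= 224/4 = 56

56


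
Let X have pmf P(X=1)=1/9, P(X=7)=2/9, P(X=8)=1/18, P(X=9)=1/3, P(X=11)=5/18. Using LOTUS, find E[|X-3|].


E[|X-3|] = sum(g(x)*P(x))
= 2*1/9 + 4*2/9 + 5*1/18 + 6*1/3 + 8*5/18
= 101/18

101/18


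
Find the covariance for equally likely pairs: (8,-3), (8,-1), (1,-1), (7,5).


E[X]=6, E[Y]=0, E[XY]=1/2
Cov(X,Y) = E[XY] - E[X]E[Y] = 1/2 - 6*0 = 1/2

1/2


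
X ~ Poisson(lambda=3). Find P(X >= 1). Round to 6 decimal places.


P(X>=1) = 1 - P(X<=0) = 1 - (e^(-3)*3^0/0!)
≈ 1 - 0.0497870684 = 0.9502129316
≈ 0.950213

0.950213


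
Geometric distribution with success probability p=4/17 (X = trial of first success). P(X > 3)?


P(X > 3) = P(first 3 trials all fail) = (1-p)^3 = (13/17)^3 = 2197/4913

2197/4913


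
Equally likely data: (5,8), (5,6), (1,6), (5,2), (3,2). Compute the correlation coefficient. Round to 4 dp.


Cov(X,Y) = 0.1600, Var(X) = 2.5600, Var(Y) = 5.7600
rho = Cov/(sqrt(VarX)*sqrt(VarY)) = 0.0417

0.0417


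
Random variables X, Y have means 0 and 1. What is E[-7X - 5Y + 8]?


E[-7X - 5Y + 8] = -7*E[X] - 5*E[Y] + 8
= (-7)*(0) + (-5)*(1) + (8)
= 0 - 5 + 8 = 3

3


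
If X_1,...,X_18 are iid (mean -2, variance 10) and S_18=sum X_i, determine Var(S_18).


By independence, Var(S_n) = n*Var(X_1) = 18*10 = 180

180


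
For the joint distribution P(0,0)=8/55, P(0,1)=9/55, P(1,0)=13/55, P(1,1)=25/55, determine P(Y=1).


P(Y=1) = P(0,1)+P(1,1) = 9/55 + 25/55 = 34/55

34/55


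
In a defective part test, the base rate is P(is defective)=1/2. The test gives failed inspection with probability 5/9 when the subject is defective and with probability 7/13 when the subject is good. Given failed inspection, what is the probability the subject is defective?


P(A) = P(A|B)P(B) + P(A|B')P(B') = 5/9*1/2 + 7/13*1/2 = 64/117
P(B|A) = P(A|B)P(B)/P(A) = (5/18)/(64/117) = 65/128

65/128


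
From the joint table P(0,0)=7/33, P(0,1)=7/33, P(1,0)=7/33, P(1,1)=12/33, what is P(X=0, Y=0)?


Read from table: P(X=0, Y=0) = 7/33

7/33


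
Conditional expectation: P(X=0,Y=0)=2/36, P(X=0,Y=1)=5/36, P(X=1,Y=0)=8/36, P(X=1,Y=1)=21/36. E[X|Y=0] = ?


P(Y=0) = 10/36
E[X|Y=0] = (0*2 + 1*8)/10 = 8/10 = 4/5

4/5


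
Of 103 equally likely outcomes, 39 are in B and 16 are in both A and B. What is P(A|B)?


P(A|B) = P(A∩B)/P(B) = (16/103)/(39/103) = 16/39

16/39


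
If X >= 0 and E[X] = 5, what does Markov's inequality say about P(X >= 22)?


Markov: P(X >= a) <= E[X]/a
P(X >= 22) <= 5/22

5/22


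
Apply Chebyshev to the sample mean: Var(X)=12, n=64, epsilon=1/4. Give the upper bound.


Var(Xbar) = Var(X)/n = 12/64
Chebyshev: P(|Xbar-mu| >= 1/4) <= Var(Xbar)/(1/4)^2 = (3/16)/(1/16) = 3
Bound exceeds 1, so trivial bound: 1

1


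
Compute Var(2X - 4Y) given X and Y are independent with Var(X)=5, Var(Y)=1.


Independence => Cov(X,Y)=0
Var(2X - 4Y) = 2^2*Var(X) + (-4)^2*Var(Y)
= 4*5 + 16*1 = 36

36


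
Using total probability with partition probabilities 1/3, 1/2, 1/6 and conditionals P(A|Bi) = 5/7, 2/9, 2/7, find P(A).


P(A) = P(A|B1)P(B1) + P(A|B2)P(B2) + P(A|B3)P(B3)
= 5/7*1/3 + 2/9*1/2 + 2/7*1/6
= 5/21 + 1/9 + 1/21 = 25/63

25/63


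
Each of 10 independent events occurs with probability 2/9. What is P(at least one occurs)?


P(at least one) = 1 - P(none)
P(none) = (1 - 2/9)^10 = (7/9)^10 = 282475249/3486784401
P(at least one) = 1 - 282475249/3486784401 = 3204309152/3486784401

3204309152/3486784401


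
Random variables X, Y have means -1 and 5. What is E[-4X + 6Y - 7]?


E[-4X + 6Y - 7] = -4*E[X] + 6*E[Y] - 7
= (-4)*(-1) + (6)*(5) + (-7)
= 4 + 30 - 7 = 27

27


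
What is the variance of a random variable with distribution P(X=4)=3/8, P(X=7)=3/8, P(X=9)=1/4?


E[X] = 51/8, E[X^2] = 357/8
Var(X) = E[X^2] - (E[X])^2 = 357/8 - (51/8)^2 = 255/64

255/64


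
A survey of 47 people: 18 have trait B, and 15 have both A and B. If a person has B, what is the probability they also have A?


P(A|B) = P(A∩B)/P(B) = (15/47)/(18/47) = 15/18 = 5/6

5/6


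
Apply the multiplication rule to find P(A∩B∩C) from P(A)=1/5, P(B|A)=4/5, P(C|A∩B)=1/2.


P(A∩B∩C) = P(A) * P(B|A) * P(C|A∩B)
= 1/5 * 4/5 * 1/2
= 4/25 * 1/2 = 2/25

2/25


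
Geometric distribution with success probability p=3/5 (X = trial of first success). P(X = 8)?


P(X=8) = (1-p)^7 * p = (2/5)^7 * 3/5
= 128/78125 * 3/5 = 384/390625

384/390625


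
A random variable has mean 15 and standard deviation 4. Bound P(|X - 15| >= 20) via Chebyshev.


k = 20/4 = 5
Chebyshev: P(|X-mu| >= k*sigma) <= 1/k^2 = 1/5^2 = 1/25

1/25


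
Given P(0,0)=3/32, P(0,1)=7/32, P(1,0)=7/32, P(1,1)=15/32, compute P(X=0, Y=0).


Read from table: P(X=0, Y=0) = 3/32

3/32


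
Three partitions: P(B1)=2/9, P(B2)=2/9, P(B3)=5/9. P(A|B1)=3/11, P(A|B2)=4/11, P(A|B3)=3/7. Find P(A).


P(A) = P(A|B1)P(B1) + P(A|B2)P(B2) + P(A|B3)P(B3)
= 3/11*2/9 + 4/11*2/9 + 3/7*5/9
= 2/33 + 8/99 + 5/21 = 263/693

263/693


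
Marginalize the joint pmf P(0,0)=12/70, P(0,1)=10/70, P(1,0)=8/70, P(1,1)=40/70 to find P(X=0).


P(X=0) = P(0,0)+P(0,1) = 12/70 + 10/70 = 22/70 = 11/35

11/35


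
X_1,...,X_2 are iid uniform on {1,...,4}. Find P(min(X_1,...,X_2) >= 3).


P(min >= 3) = P(all X_i >= 3) = (P(X_1 >= 3))^2
= (2/4)^2 = (1/2)^2 = 1/4

1/4


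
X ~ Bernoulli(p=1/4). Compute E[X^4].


For Bernoulli: X in {0,1}
E[X^4] = 0^4*(1-1/4) + 1^4*1/4 = 1/4

1/4


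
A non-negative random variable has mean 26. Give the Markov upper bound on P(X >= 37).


Markov: P(X >= a) <= E[X]/a
P(X >= 37) <= 26/37

26/37


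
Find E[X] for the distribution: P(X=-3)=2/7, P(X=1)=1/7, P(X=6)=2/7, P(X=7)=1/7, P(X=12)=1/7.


E[X] = sum(x * P(x))
= -3*2/7 + 1*1/7 + 6*2/7 + 7*1/7 + 12*1/7
= 26/7

26/7


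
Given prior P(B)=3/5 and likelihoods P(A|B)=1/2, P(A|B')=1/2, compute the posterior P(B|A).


P(A) = P(A|B)P(B) + P(A|B')P(B') = 1/2*3/5 + 1/2*2/5 = 1/2
P(B|A) = P(A|B)P(B)/P(A) = (3/10)/(1/2) = 3/5

3/5


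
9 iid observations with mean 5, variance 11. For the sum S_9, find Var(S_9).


By independence, Var(S_n) = n*Var(X_1) = 9*11 = 99

99


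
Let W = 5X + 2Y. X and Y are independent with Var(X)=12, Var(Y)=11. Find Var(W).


Independence => Cov(X,Y)=0
Var(5X + 2Y) = 5^2*Var(X) + 2^2*Var(Y)
= 25*12 + 4*11 = 344

344


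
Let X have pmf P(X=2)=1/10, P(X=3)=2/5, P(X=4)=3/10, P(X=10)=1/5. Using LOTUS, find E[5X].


E[5X] = sum(g(x)*P(x))
= 10*1/10 + 15*2/5 + 20*3/10 + 50*1/5
= 23

23


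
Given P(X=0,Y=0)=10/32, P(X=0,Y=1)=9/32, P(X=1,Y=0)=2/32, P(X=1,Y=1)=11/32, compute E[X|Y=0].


P(Y=0) = 12/32
E[X|Y=0] = (0*10 + 1*2)/12 = 2/12 = 1/6

1/6


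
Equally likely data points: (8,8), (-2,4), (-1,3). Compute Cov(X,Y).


E[X]=5/3, E[Y]=5, E[XY]=53/3
Cov(X,Y) = E[XY] - E[X]E[Y] = 53/3 - 5/3*5 = 28/3

28/3


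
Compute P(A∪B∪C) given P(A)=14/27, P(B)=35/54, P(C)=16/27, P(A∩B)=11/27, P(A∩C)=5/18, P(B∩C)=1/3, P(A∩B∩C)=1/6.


P(A∪B∪C) = P(A)+P(B)+P(C) - P(AB)-P(AC)-P(BC) + P(ABC)
= 14/27+35/54+16/27 - 11/27-5/18-1/3 + 1/6
= 49/54

49/54


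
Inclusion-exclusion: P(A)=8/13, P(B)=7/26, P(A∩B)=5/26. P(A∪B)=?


P(A∪B) = P(A) + P(B) - P(A∩B)
= 8/13 + 7/26 - 5/26 = 9/13

9/13


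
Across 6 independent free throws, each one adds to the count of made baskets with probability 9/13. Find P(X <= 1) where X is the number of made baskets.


P(X<=1) = P(X=0) + P(X=1)
= 4096/4826809 + 55296/4826809
= 59392/4826809

59392/4826809


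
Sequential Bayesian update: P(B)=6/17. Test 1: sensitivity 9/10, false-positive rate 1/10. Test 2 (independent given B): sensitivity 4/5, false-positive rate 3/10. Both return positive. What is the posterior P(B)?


After test 1: P(+) = 9/10*6/17 + 1/10*11/17 = 13/34
P(B|+) = (27/85)/(13/34) = 54/65
After test 2 (use post1 as new prior): P(+) = 4/5*54/65 + 3/10*11/65 = 93/130
P(B|+,+) = (216/325)/(93/130) = 144/155

144/155


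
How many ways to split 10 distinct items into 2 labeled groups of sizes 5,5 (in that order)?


10! = 3628800
Denominator: 5!=120 * 5!=120
Coefficient = 3628800 / 14400 = 252

252


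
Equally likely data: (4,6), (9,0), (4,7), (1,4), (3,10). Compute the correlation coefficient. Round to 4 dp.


Cov(X,Y) = -5.4800, Var(X) = 6.9600, Var(Y) = 11.0400
rho = Cov/(sqrt(VarX)*sqrt(VarY)) = -0.6252

-0.6252


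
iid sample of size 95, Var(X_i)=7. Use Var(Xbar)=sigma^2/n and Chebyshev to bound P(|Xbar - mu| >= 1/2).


Var(Xbar) = Var(X)/n = 7/95
Chebyshev: P(|Xbar-mu| >= 1/2) <= Var(Xbar)/(1/2)^2 = (7/95)/(1/4) = 28/95

28/95


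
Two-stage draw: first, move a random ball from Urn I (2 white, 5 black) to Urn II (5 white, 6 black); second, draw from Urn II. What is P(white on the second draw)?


P(transfer white) = 2/7; P(transfer black) = 5/7
If white transferred: Urn II has 6 white of 12, so P(white|white moved) = 1/2
If black transferred: Urn II has 5 white of 12, so P(white|black moved) = 5/12
By total probability: P(white) = 2/7*1/2 + 5/7*5/12 = 37/84

37/84


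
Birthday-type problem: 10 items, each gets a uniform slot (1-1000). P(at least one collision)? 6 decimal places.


P(all different) = prod((1000-i)/1000 for i=0..9) = 0.955861
P(at least one match) = 1 - 0.955861 = 0.044139

0.044139


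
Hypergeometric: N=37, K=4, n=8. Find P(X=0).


P(X=0) = C(4,0)*C(33,8) / C(37,8)
= 1*13884156 / 38608020
= 13884156/38608020 = 1131/3145

1131/3145


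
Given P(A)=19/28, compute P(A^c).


P(A') = 1 - P(A) = 1 - 19/28 = 9/28

9/28


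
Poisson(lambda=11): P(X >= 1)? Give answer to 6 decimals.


P(X>=1) = 1 - P(X<=0) = 1 - (e^(-11)*11^0/0!)
≈ 1 - 0.0000167017 = 0.9999832983
≈ 0.999983

0.999983


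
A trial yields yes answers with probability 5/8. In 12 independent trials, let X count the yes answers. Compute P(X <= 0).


P(X<=0) = P(X=0)
= 531441/68719476736
= 531441/68719476736

531441/68719476736


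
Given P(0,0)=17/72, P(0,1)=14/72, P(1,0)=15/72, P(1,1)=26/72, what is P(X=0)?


P(X=0) = P(0,0)+P(0,1) = 17/72 + 14/72 = 31/72

31/72


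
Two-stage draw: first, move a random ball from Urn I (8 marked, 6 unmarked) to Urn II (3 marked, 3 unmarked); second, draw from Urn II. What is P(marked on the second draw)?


P(transfer marked) = 8/14 = 4/7; P(transfer unmarked) = 3/7
If marked transferred: Urn II has 4 marked of 7, so P(marked|marked moved) = 4/7
If unmarked transferred: Urn II has 3 marked of 7, so P(marked|unmarked moved) = 3/7
By total probability: P(marked) = 4/7*4/7 + 3/7*3/7 = 25/49

25/49


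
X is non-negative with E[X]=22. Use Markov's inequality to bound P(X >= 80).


Markov: P(X >= a) <= E[X]/a
P(X >= 80) <= 22/80 = 11/40

11/40


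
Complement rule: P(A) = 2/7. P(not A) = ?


P(A') = 1 - P(A) = 1 - 2/7 = 5/7

5/7


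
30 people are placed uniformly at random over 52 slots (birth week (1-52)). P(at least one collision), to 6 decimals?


P(all different) = prod((52-i)/52 for i=0..29) = 0.000024
P(at least one match) = 1 - 0.000024 = 0.999976

0.999976


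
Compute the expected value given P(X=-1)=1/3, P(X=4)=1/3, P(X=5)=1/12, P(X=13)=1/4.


E[X] = sum(x * P(x))
= -1*1/3 + 4*1/3 + 5*1/12 + 13*1/4
= 14/3

14/3


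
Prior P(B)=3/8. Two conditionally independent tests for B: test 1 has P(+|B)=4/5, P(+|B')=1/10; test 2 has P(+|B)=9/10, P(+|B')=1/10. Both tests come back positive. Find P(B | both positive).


After test 1: P(+) = 4/5*3/8 + 1/10*5/8 = 29/80
P(B|+) = (3/10)/(29/80) = 24/29
After test 2 (use post1 as new prior): P(+) = 9/10*24/29 + 1/10*5/29 = 221/290
P(B|+,+) = (108/145)/(221/290) = 216/221

216/221


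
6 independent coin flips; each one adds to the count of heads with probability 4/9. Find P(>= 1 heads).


P(at least one) = 1 - P(none)
P(none) = (1 - 4/9)^6 = (5/9)^6 = 15625/531441
P(at least one) = 1 - 15625/531441 = 515816/531441

515816/531441


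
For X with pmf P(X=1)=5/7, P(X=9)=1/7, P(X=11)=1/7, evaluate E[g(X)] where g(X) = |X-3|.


E[|X-3|] = sum(g(x)*P(x))
= 2*5/7 + 6*1/7 + 8*1/7
= 24/7

24/7


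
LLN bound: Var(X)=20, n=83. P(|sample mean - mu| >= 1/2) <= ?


Var(Xbar) = Var(X)/n = 20/83
Chebyshev: P(|Xbar-mu| >= 1/2) <= Var(Xbar)/(1/2)^2 = (20/83)/(1/4) = 80/83

80/83


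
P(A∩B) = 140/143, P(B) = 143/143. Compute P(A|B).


P(A|B) = P(A∩B)/P(B) = (140/143)/(143/143) = 140/143

140/143


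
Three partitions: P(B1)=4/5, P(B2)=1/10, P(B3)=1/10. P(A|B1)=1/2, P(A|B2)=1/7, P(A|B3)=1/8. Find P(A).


P(A) = P(A|B1)P(B1) + P(A|B2)P(B2) + P(A|B3)P(B3)
= 1/2*4/5 + 1/7*1/10 + 1/8*1/10
= 2/5 + 1/70 + 1/80 = 239/560

239/560


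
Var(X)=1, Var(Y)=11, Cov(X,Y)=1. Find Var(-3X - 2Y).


Var(-3X - 2Y) = (-3)^2*Var(X) + (-2)^2*Var(Y) + 2*(-3)*(-2)*Cov(X,Y)
= 9*1 + 4*11 + 12*1
= 9 + 44 + 12 = 65

65


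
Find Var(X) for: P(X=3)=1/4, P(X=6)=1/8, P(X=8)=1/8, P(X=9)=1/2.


E[X] = 7, E[X^2] = 221/4
Var(X) = E[X^2] - (E[X])^2 = 221/4 - (7)^2 = 25/4

25/4


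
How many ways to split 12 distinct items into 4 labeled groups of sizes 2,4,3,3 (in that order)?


12! = 479001600
Denominator: 2!=2 * 4!=24 * 3!=6 * 3!=6
Coefficient = 479001600 / 1728 = 277200

277200


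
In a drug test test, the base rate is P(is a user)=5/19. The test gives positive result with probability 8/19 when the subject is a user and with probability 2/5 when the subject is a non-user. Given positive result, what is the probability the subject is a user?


P(A) = P(A|B)P(B) + P(A|B')P(B') = 8/19*5/19 + 2/5*14/19 = 732/1805
P(B|A) = P(A|B)P(B)/P(A) = (40/361)/(732/1805) = 50/183

50/183


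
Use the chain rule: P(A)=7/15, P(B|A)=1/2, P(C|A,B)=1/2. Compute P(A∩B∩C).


P(A∩B∩C) = P(A) * P(B|A) * P(C|A∩B)
= 7/15 * 1/2 * 1/2
= 7/30 * 1/2 = 7/60

7/60


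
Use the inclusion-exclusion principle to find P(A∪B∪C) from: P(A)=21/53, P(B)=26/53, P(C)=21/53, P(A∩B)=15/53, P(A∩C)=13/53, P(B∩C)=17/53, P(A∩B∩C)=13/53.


P(A∪B∪C) = P(A)+P(B)+P(C) - P(AB)-P(AC)-P(BC) + P(ABC)
= 21/53+26/53+21/53 - 15/53-13/53-17/53 + 13/53
= 36/53

36/53


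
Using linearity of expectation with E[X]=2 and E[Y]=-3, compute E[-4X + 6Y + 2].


E[-4X + 6Y + 2] = -4*E[X] + 6*E[Y] + 2
= (-4)*(2) + (6)*(-3) + (2)
= -8 - 18 + 2 = -24

-24


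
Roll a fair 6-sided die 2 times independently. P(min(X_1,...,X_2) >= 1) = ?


P(min >= 1) = P(all X_i >= 1) = (P(X_1 >= 1))^2
= (6/6)^2 = 1^2 = 1

1


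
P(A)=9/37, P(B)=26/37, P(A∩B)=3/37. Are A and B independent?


P(A)*P(B) = 9/37*26/37 = 234/1369
P(A∩B) = 3/37 != 234/1369, so not independent

No, A and B are not independent


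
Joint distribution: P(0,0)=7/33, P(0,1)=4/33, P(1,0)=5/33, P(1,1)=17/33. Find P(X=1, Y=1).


Read from table: P(X=1, Y=1) = 17/33

17/33


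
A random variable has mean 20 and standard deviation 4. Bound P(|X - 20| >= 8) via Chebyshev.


k = 8/4 = 2
Chebyshev: P(|X-mu| >= k*sigma) <= 1/k^2 = 1/2^2 = 1/4

1/4


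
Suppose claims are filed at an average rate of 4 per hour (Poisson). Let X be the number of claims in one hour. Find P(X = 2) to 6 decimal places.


P(X=2) = e^(-4) * 4^2 / 2!
≈ 0.01831563889 * 16 / 2
≈ 0.146525

0.146525


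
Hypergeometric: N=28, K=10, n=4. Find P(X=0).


P(X=0) = C(10,0)*C(18,4) / C(28,4)
= 1*3060 / 20475
= 3060/20475 = 68/455

68/455


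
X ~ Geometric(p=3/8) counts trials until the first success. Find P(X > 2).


P(X > 2) = P(first 2 trials all fail) = (1-p)^2 = (5/8)^2 = 25/64

25/64


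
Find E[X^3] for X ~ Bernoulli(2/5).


For Bernoulli: X in {0,1}
E[X^3] = 0^3*(1-2/5) + 1^3*2/5 = 2/5

2/5


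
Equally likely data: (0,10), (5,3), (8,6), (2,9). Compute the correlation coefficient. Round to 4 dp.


Cov(X,Y) = -6.0000, Var(X) = 9.1875, Var(Y) = 7.5000
rho = Cov/(sqrt(VarX)*sqrt(VarY)) = -0.7228

-0.7228


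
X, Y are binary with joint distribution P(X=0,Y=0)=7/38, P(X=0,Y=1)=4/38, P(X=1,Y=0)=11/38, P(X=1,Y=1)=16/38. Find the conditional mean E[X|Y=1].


P(Y=1) = 20/38
E[X|Y=1] = (0*4 + 1*16)/20 = 16/20 = 4/5

4/5


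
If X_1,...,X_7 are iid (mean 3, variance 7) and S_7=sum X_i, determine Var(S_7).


By independence, Var(S_n) = n*Var(X_1) = 7*7 = 49

49


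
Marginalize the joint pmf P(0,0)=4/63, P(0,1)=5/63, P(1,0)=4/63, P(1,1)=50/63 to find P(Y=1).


P(Y=1) = P(0,1)+P(1,1) = 5/63 + 50/63 = 55/63

55/63


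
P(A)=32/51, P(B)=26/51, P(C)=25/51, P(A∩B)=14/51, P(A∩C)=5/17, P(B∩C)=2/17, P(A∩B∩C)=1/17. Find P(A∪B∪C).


P(A∪B∪C) = P(A)+P(B)+P(C) - P(AB)-P(AC)-P(BC) + P(ABC)
= 32/51+26/51+25/51 - 14/51-5/17-2/17 + 1/17
= 1

1


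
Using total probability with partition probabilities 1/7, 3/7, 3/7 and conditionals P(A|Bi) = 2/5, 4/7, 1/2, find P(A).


P(A) = P(A|B1)P(B1) + P(A|B2)P(B2) + P(A|B3)P(B3)
= 2/5*1/7 + 4/7*3/7 + 1/2*3/7
= 2/35 + 12/49 + 3/14 = 253/490

253/490


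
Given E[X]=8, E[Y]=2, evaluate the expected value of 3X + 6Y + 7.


E[3X + 6Y + 7] = 3*E[X] + 6*E[Y] + 7
= (3)*(8) + (6)*(2) + (7)
= 24 + 12 + 7 = 43

43


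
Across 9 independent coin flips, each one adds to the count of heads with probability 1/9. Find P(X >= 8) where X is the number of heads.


P(X>=8) = P(X=8) + P(X=9)
= 8/43046721 + 1/387420489
= 73/387420489

73/387420489


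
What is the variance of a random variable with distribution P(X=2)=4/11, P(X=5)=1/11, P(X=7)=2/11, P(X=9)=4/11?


E[X] = 63/11, E[X^2] = 463/11
Var(X) = E[X^2] - (E[X])^2 = 463/11 - (63/11)^2 = 1124/121

1124/121


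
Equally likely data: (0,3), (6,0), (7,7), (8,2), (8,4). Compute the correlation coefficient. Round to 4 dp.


Cov(X,Y) = 0.8400, Var(X) = 8.9600, Var(Y) = 5.3600
rho = Cov/(sqrt(VarX)*sqrt(VarY)) = 0.1212

0.1212


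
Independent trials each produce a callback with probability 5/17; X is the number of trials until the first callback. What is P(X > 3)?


P(X > 3) = P(first 3 trials all fail) = (1-p)^3 = (12/17)^3 = 1728/4913

1728/4913


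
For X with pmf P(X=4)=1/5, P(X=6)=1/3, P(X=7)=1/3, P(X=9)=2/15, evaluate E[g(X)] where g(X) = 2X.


E[2X] = sum(g(x)*P(x))
= 8*1/5 + 12*1/3 + 14*1/3 + 18*2/15
= 38/3

38/3


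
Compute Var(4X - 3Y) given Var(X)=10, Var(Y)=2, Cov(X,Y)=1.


Var(4X - 3Y) = 4^2*Var(X) + (-3)^2*Var(Y) + 2*4*(-3)*Cov(X,Y)
= 16*10 + 9*2 - 24*1
= 160 + 18 - 24 = 154

154


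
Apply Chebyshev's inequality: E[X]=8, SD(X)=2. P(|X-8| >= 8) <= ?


k = 8/2 = 4
Chebyshev: P(|X-mu| >= k*sigma) <= 1/k^2 = 1/4^2 = 1/16

1/16


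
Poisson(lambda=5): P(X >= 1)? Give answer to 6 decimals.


P(X>=1) = 1 - P(X<=0) = 1 - (e^(-5)*5^0/0!)
≈ 1 - 0.0067379470 = 0.9932620530
≈ 0.993262

0.993262


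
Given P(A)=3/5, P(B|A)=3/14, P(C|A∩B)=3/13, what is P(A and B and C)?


P(A∩B∩C) = P(A) * P(B|A) * P(C|A∩B)
= 3/5 * 3/14 * 3/13
= 9/70 * 3/13 = 27/910

27/910


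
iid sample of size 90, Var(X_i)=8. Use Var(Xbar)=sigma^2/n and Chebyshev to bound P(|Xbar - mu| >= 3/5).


Var(Xbar) = Var(X)/n = 8/90
Chebyshev: P(|Xbar-mu| >= 3/5) <= Var(Xbar)/(3/5)^2 = (4/45)/(9/25) = 20/81

20/81


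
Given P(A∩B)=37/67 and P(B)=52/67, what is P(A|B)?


P(A|B) = P(A∩B)/P(B) = (37/67)/(52/67) = 37/52

37/52


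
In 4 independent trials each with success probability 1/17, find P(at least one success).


P(at least one) = 1 - P(none)
P(none) = (1 - 1/17)^4 = (16/17)^4 = 65536/83521
P(at least one) = 1 - 65536/83521 = 17985/83521

17985/83521


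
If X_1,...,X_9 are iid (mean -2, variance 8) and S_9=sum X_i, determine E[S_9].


E[S_n] = n*E[X_1] = 9*-2 = -18

-18


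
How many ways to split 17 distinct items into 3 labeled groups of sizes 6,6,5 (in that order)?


17! = 355687428096000
Denominator: 6!=720 * 6!=720 * 5!=120
Coefficient = 355687428096000 / 62208000 = 5717712

5717712


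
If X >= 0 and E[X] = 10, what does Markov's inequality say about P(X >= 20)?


Markov: P(X >= a) <= E[X]/a
P(X >= 20) <= 10/20 = 1/2

1/2


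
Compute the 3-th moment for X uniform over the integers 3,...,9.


E[X^3] = (1/7) * sum(x^3 for x=3..9)
= 2016/7 = 288

288


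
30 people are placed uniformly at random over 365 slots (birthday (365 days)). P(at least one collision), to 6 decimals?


P(all different) = prod((365-i)/365 for i=0..29) = 0.293684
P(at least one match) = 1 - 0.293684 = 0.706316

0.706316


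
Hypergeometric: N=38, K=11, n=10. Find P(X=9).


P(X=9) = C(11,9)*C(27,1) / C(38,10)
= 55*27 / 472733756
= 1485/472733756 = 135/42975796

135/42975796


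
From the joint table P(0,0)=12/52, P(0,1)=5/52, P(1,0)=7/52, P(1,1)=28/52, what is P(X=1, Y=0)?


Read from table: P(X=1, Y=0) = 7/52

7/52


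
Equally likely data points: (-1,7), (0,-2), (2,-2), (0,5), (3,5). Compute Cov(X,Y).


E[X]=4/5, E[Y]=13/5, E[XY]=4/5
Cov(X,Y) = E[XY] - E[X]E[Y] = 4/5 - 4/5*13/5 = -32/25

-32/25


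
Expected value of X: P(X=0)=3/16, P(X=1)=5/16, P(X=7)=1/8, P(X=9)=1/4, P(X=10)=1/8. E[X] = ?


E[X] = sum(x * P(x))
= 0*3/16 + 1*5/16 + 7*1/8 + 9*1/4 + 10*1/8
= 75/16

75/16


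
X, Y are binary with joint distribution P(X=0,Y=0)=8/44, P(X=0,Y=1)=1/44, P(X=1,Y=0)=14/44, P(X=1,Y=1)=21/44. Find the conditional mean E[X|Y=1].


P(Y=1) = 22/44
E[X|Y=1] = (0*1 + 1*21)/22 = 21/22

21/22


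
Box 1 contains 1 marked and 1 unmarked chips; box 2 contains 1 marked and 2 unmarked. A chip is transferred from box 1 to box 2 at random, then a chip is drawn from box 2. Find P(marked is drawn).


P(transfer marked) = 1/2; P(transfer unmarked) = 1/2
If marked transferred: Urn II has 2 marked of 4, so P(marked|marked moved) = 1/2
If unmarked transferred: Urn II has 1 marked of 4, so P(marked|unmarked moved) = 1/4
By total probability: P(marked) = 1/2*1/2 + 1/2*1/4 = 3/8

3/8


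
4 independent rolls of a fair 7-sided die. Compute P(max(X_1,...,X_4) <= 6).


P(max <= 6) = P(all X_i <= 6) = (P(X_1 <= 6))^4
= (6/7)^4 = 1296/2401

1296/2401


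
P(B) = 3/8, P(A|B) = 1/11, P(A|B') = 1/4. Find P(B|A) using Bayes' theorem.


P(A) = P(A|B)P(B) + P(A|B')P(B') = 1/11*3/8 + 1/4*5/8 = 67/352
P(B|A) = P(A|B)P(B)/P(A) = (3/88)/(67/352) = 12/67

12/67


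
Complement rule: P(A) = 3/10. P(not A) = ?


P(A') = 1 - P(A) = 1 - 3/10 = 7/10

7/10


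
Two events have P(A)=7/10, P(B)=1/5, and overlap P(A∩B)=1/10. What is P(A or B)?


P(A∪B) = P(A) + P(B) - P(A∩B)
= 7/10 + 1/5 - 1/10 = 4/5

4/5


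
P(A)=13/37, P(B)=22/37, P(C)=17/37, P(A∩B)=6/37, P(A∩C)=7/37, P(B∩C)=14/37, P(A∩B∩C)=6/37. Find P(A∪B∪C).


P(A∪B∪C) = P(A)+P(B)+P(C) - P(AB)-P(AC)-P(BC) + P(ABC)
= 13/37+22/37+17/37 - 6/37-7/37-14/37 + 6/37
= 31/37

31/37


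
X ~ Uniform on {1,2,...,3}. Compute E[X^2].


E[X^2] = (1/3) * sum(x^2 for x=1..3)
= 14/3

14/3


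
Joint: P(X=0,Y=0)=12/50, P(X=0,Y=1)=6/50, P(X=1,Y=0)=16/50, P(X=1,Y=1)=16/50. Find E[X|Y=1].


P(Y=1) = 22/50
E[X|Y=1] = (0*6 + 1*16)/22 = 16/22 = 8/11

8/11


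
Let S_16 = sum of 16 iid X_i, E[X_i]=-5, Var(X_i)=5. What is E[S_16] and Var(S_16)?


E[S_n] = n*mu = 16*-5 = -80
Var(S_n) = n*sigma^2 = 16*5 = 80

E[S_16]=-80, Var(S_16)=80


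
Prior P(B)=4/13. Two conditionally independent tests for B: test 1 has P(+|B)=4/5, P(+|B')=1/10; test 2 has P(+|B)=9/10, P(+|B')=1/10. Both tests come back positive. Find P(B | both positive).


After test 1: P(+) = 4/5*4/13 + 1/10*9/13 = 41/130
P(B|+) = (16/65)/(41/130) = 32/41
After test 2 (use post1 as new prior): P(+) = 9/10*32/41 + 1/10*9/41 = 297/410
P(B|+,+) = (144/205)/(297/410) = 32/33

32/33


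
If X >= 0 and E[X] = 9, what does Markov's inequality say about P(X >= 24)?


Markov: P(X >= a) <= E[X]/a
P(X >= 24) <= 9/24 = 3/8

3/8


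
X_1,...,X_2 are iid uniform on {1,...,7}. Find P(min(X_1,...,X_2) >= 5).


P(min >= 5) = P(all X_i >= 5) = (P(X_1 >= 5))^2
= (3/7)^2 = 9/49

9/49


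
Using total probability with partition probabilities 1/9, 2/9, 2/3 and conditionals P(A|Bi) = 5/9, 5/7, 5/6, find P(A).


P(A) = P(A|B1)P(B1) + P(A|B2)P(B2) + P(A|B3)P(B3)
= 5/9*1/9 + 5/7*2/9 + 5/6*2/3
= 5/81 + 10/63 + 5/9 = 440/567

440/567


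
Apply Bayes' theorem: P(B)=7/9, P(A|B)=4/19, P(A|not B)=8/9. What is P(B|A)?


P(A) = P(A|B)P(B) + P(A|B')P(B') = 4/19*7/9 + 8/9*2/9 = 556/1539
P(B|A) = P(A|B)P(B)/P(A) = (28/171)/(556/1539) = 63/139

63/139


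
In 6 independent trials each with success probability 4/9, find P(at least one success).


P(at least one) = 1 - P(none)
P(none) = (1 - 4/9)^6 = (5/9)^6 = 15625/531441
P(at least one) = 1 - 15625/531441 = 515816/531441

515816/531441


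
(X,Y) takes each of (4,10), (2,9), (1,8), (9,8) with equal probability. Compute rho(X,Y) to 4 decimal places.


Cov(X,Y) = -0.5000, Var(X) = 9.5000, Var(Y) = 0.6875
rho = Cov/(sqrt(VarX)*sqrt(VarY)) = -0.1956

-0.1956


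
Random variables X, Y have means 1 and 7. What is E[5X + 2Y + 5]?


E[5X + 2Y + 5] = 5*E[X] + 2*E[Y] + 5
= (5)*(1) + (2)*(7) + (5)
= 5 + 14 + 5 = 24

24


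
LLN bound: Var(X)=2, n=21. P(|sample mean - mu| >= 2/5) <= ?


Var(Xbar) = Var(X)/n = 2/21
Chebyshev: P(|Xbar-mu| >= 2/5) <= Var(Xbar)/(2/5)^2 = (2/21)/(4/25) = 25/42

25/42


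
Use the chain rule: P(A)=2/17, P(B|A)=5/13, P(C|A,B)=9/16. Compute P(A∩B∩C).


P(A∩B∩C) = P(A) * P(B|A) * P(C|A∩B)
= 2/17 * 5/13 * 9/16
= 10/221 * 9/16 = 45/1768

45/1768


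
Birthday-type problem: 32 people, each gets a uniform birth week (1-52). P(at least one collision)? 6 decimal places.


P(all different) = prod((52-i)/52 for i=0..31) = 0.000004
P(at least one match) = 1 - 0.000004 = 0.999996

0.999996


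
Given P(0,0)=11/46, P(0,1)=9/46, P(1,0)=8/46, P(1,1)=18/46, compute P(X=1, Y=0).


Read from table: P(X=1, Y=0) = 8/46 = 4/23

4/23


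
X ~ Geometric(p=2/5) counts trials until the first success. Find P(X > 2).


P(X > 2) = P(first 2 trials all fail) = (1-p)^2 = (3/5)^2 = 9/25

9/25


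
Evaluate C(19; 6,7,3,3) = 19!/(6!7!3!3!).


19! = 121645100408832000
Denominator: 6!=720 * 7!=5040 * 3!=6 * 3!=6
Coefficient = 121645100408832000 / 130636800 = 931170240

931170240


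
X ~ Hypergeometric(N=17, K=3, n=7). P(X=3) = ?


P(X=3) = C(3,3)*C(14,4) / C(17,7)
= 1*1001 / 19448
= 1001/19448 = 7/136

7/136


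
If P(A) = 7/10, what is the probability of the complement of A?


P(A') = 1 - P(A) = 1 - 7/10 = 3/10

3/10


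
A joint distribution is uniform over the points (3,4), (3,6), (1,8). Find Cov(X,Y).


E[X]=7/3, E[Y]=6, E[XY]=38/3
Cov(X,Y) = E[XY] - E[X]E[Y] = 38/3 - 7/3*6 = -4/3

-4/3


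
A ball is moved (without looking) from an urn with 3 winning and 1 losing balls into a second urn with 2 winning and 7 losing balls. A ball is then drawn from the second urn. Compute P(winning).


P(transfer winning) = 3/4; P(transfer losing) = 1/4
If winning transferred: Urn II has 3 winning of 10, so P(winning|winning moved) = 3/10
If losing transferred: Urn II has 2 winning of 10, so P(winning|losing moved) = 1/5
By total probability: P(winning) = 3/4*3/10 + 1/4*1/5 = 11/40

11/40


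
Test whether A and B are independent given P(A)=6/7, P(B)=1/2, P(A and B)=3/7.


P(A)*P(B) = 6/7*1/2 = 3/7
P(A∩B) = 3/7, which equals P(A)P(B), so independent

Yes, A and B are independent


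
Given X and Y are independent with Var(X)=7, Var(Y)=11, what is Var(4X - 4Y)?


Independence => Cov(X,Y)=0
Var(4X - 4Y) = 4^2*Var(X) + (-4)^2*Var(Y)
= 16*7 + 16*11 = 288

288


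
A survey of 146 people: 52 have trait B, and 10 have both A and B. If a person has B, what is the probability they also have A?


P(A|B) = P(A∩B)/P(B) = (10/146)/(52/146) = 10/52 = 5/26

5/26


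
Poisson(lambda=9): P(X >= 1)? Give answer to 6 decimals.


P(X>=1) = 1 - P(X<=0) = 1 - (e^(-9)*9^0/0!)
≈ 1 - 0.0001234098 = 0.9998765902
≈ 0.999877

0.999877


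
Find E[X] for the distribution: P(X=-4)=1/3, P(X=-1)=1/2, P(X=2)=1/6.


E[X] = sum(x * P(x))
= -4*1/3 - 1*1/2 + 2*1/6
= -3/2

-3/2


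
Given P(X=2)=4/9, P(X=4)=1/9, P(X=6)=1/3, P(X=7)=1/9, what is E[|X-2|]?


E[|X-2|] = sum(g(x)*P(x))
= 0*4/9 + 2*1/9 + 4*1/3 + 5*1/9
= 19/9

19/9


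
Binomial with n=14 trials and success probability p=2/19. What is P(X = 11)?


P(X=11) = C(14,11) * p^11 * (1-p)^3
= 364 * 2048/116490258898219 * 4913/6859
= 3662503936/799006685782884121

3662503936/799006685782884121


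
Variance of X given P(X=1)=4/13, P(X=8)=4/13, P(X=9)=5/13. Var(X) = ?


E[X] = 81/13, E[X^2] = 665/13
Var(X) = E[X^2] - (E[X])^2 = 665/13 - (81/13)^2 = 2084/169

2084/169


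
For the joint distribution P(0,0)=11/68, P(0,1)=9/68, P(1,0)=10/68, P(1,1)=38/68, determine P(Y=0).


P(Y=0) = P(0,0)+P(1,0) = 11/68 + 10/68 = 21/68

21/68


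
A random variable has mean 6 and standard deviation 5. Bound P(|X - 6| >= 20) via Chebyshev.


k = 20/5 = 4
Chebyshev: P(|X-mu| >= k*sigma) <= 1/k^2 = 1/4^2 = 1/16

1/16


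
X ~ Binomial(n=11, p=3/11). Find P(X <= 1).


P(X<=1) = P(X=0) + P(X=1)
= 8589934592/285311670611 + 3221225472/25937424601
= 44023414784/285311670611

44023414784/285311670611


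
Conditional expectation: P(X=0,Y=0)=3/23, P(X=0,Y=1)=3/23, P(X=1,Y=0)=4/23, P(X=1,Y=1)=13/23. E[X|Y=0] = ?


P(Y=0) = 7/23
E[X|Y=0] = (0*3 + 1*4)/7 = 4/7

4/7
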